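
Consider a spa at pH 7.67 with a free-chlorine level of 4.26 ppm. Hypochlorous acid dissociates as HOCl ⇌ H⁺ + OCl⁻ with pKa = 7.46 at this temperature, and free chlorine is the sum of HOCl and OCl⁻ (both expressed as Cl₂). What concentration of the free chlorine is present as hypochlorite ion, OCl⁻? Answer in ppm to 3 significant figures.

2.64 ppm

[OCl⁻]/[HOCl] = 10^(pH − pKa) = 10^(7.67 − 7.46) = 10^0.21 = 1.622.
Fraction as HOCl = 1 / (1 + 1.622) = 0.3814.
OCl⁻ = (1 − 0.3814) × 4.26 ppm = 2.635 ppm.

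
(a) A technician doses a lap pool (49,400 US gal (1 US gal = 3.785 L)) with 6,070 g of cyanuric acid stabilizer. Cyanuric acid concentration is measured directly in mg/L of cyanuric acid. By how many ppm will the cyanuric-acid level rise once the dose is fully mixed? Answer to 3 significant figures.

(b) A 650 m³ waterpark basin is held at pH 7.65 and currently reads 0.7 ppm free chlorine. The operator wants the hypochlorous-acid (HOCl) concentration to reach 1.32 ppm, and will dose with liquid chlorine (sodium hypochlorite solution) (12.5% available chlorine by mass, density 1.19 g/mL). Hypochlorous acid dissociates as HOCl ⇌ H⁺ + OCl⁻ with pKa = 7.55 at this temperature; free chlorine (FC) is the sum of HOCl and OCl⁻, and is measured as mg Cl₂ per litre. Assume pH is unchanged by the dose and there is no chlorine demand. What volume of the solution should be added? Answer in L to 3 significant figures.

(a) 32.5 ppm; (b) 9.97 L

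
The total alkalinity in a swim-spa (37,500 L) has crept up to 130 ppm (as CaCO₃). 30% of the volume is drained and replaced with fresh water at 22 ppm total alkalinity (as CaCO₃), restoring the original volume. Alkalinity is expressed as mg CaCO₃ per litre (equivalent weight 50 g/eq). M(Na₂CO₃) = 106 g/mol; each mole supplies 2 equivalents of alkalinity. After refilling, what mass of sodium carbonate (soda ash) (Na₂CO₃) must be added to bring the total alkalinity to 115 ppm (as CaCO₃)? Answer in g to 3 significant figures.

After draining 30% and refilling: 130 × 0.70 + 22 × 0.30 = 97.6 ppm.
Deficit to target: 115 − 97.6 = 17.4 mg/L.
As CaCO₃: 17.4 mg/L × 37,500 L = 652.5 g; ÷ 50 g/eq ÷ 2 = 6.525 mol Na₂CO₃.
Mass: 6.525 × 106 = 691.7 g.

692 g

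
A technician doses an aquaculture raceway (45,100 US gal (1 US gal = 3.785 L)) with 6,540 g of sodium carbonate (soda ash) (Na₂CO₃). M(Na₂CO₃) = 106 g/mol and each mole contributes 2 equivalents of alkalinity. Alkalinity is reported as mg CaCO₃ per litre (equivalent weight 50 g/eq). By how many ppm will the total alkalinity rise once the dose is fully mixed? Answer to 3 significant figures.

Volume: 45,100 US gal × 3.785 L/gal = 170,704 L.
Moles of Na₂CO₃: 6,540 g ÷ 106 g/mol = 61.7 mol → 123.4 eq of alkalinity.
As CaCO₃: 123.4 eq × 50 g/eq = 6170 g.
Rise: 6170 g / 170,704 L × 1000 = 36.14 mg/L.

36.1 ppm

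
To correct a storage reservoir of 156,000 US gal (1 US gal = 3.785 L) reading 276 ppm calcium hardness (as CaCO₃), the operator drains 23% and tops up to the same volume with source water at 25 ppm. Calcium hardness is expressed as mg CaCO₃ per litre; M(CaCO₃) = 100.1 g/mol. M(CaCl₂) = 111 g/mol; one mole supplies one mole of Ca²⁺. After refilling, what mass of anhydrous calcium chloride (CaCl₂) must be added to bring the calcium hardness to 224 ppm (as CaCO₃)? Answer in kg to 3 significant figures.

3.75 kg

Volume: 156,000 US gal × 3.785 L/gal = 590,460 L.
After draining 23% and refilling: 276 × 0.77 + 25 × 0.23 = 218.27 ppm.
Deficit to target: 224 − 218.27 = 5.73 mg/L.
As CaCO₃: 5.73 mg/L × 590,460 L = 3383 g; ÷ 100.1 = 33.8 mol Ca²⁺.
Mass: 33.8 × 111 = 3752 g.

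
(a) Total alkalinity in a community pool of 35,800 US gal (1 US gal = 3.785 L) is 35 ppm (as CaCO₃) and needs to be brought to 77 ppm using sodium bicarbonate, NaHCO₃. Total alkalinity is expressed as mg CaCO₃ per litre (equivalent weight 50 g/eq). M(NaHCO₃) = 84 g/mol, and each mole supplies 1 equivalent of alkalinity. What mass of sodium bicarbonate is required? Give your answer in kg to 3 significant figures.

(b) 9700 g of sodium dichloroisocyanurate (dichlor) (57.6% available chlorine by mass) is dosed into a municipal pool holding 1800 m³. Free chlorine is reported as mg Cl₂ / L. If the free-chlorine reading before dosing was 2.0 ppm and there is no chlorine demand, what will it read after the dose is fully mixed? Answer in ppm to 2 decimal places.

(a) Volume: 35,800 US gal × 3.785 L/gal = 135,503 L.
(a) Alkalinity to add: (77 − 35) = 42 mg/L as CaCO₃ × 135,503 L = 5691 g as CaCO₃.
(a) Equivalents: 5691 g ÷ 50 g/eq = 113.8 eq.
(a) NaHCO₃ supplies 1 eq per mole → 113.8 mol.
(a) Mass: 113.8 mol × 84 g/mol = 9561 g.

(b) Volume: 1800 m³ = 1,800,000 L.
(b) Available chlorine delivered: 9700 g × 0.576 = 5587 g as Cl₂.
(b) Concentration rise: 5587 g / 1,800,000 L = 3.104 mg/L = 3.10 ppm.
(b) Final FC: 2.0 + 3.10 = 5.10 ppm.

(a) 9.56 kg; (b) 5.10 ppm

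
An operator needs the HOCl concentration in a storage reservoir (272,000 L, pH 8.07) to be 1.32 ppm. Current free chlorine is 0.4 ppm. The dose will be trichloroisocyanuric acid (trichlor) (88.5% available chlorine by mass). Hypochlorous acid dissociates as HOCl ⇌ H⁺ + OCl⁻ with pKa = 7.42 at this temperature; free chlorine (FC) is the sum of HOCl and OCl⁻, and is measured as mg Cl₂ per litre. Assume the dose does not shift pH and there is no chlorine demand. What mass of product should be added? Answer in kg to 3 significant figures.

2.09 kg

[OCl⁻]/[HOCl] = 10^(pH − pKa) = 10^(8.07 − 7.42) = 4.467; fraction as HOCl = 1/(1 + 4.467) = 0.1829.
Free chlorine required for 1.32 ppm HOCl: 1.32 / 0.1829 = 7.216 ppm.
FC to add: 7.216 − 0.4 = 6.816 mg/L as Cl₂.
Cl₂ equivalent: 6.816 mg/L × 272,000 L = 1854 g.
Product at 88.5% available Cl: 1854 / 0.885 = 2095 g.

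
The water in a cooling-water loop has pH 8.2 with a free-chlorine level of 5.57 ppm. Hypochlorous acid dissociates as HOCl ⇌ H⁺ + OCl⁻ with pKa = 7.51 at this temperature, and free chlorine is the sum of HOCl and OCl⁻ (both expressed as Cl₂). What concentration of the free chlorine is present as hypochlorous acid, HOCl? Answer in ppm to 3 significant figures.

[OCl⁻]/[HOCl] = 10^(pH − pKa) = 10^(8.2 − 7.51) = 10^0.69 = 4.898.
Fraction as HOCl = 1 / (1 + 4.898) = 0.1696.
HOCl = 0.1696 × 5.57 ppm = 0.9444 ppm.

0.944 ppm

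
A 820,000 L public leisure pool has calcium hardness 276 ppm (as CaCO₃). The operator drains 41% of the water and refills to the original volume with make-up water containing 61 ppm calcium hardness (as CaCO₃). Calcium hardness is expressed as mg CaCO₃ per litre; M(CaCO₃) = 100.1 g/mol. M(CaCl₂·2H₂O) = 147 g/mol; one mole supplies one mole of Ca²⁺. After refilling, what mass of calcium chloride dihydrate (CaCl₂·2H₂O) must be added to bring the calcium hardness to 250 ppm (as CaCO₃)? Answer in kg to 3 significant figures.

74.8 kg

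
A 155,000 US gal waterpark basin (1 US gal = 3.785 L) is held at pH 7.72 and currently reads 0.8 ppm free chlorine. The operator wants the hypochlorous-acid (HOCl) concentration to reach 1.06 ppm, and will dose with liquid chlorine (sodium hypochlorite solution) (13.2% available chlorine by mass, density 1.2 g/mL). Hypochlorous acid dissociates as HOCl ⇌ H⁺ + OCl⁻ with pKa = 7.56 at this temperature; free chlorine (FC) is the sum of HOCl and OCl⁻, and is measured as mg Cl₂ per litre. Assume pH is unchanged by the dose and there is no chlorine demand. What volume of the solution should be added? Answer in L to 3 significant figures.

6.64 L

Volume: 155,000 US gal × 3.785 L/gal = 586,675 L.
[OCl⁻]/[HOCl] = 10^(pH − pKa) = 10^(7.72 − 7.56) = 1.445; fraction as HOCl = 1/(1 + 1.445) = 0.4089.
Free chlorine required for 1.06 ppm HOCl: 1.06 / 0.4089 = 2.592 ppm.
FC to add: 2.592 − 0.8 = 1.792 mg/L as Cl₂.
Cl₂ equivalent: 1.792 mg/L × 586,675 L = 1051 g.
Product at 13.2% available Cl: 1051 / 0.132 = 7965 g.
Volume: 7965 g ÷ 1.2 g/mL = 6638 mL.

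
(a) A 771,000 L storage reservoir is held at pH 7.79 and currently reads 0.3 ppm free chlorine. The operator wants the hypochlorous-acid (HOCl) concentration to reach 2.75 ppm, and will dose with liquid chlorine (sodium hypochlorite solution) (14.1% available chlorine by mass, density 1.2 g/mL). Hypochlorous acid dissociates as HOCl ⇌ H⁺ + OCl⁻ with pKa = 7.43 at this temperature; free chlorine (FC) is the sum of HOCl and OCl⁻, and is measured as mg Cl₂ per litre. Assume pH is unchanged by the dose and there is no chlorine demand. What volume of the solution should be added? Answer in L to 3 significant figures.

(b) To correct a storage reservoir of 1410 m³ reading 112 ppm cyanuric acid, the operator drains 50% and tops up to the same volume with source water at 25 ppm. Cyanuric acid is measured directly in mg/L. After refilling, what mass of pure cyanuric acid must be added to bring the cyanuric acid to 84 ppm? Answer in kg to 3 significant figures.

(a) [OCl⁻]/[HOCl] = 10^(pH − pKa) = 10^(7.79 − 7.43) = 2.291; fraction as HOCl = 1/(1 + 2.291) = 0.3039.
(a) Free chlorine required for 2.75 ppm HOCl: 2.75 / 0.3039 = 9.05 ppm.
(a) FC to add: 9.05 − 0.3 = 8.75 mg/L as Cl₂.
(a) Cl₂ equivalent: 8.75 mg/L × 771,000 L = 6746 g.
(a) Product at 14.1% available Cl: 6746 / 0.141 = 47,850 g.
(a) Volume: 47,850 g ÷ 1.2 g/mL = 39,870 mL.

(b) Volume: 1410 m³ = 1,410,000 L.
(b) After draining 50% and refilling: 112 × 0.50 + 25 × 0.50 = 68.5 ppm.
(b) Deficit to target: 84 − 68.5 = 15.5 mg/L.
(b) Mass: 15.5 mg/L × 1,410,000 L = 21,860 g cyanuric acid.

(a) 39.9 L; (b) 21.9 kg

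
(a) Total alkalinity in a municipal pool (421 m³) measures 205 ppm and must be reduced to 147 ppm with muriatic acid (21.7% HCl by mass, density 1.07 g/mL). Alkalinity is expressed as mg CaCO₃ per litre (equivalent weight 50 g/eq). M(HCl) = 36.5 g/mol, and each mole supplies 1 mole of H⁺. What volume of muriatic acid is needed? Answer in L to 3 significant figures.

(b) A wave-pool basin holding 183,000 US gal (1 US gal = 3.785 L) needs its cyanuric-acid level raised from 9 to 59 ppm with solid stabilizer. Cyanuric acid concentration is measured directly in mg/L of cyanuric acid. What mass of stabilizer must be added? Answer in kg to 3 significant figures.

(a) 76.8 L; (b) 34.6 kg

(a) Volume: 421 m³ = 421,000 L.
(a) Alkalinity to neutralize: (205 − 147) = 58 mg/L as CaCO₃ × 421,000 L = 24,420 g as CaCO₃.
(a) Equivalents of H⁺ required: 24,420 ÷ 50 g/eq = 488.4 eq = 488.4 mol HCl.
(a) Mass of HCl: 488.4 × 36.5 = 17,830 g.
(a) Mass of 21.7% solution: 17,830 / 0.217 = 82,140 g.
(a) Volume: 82,140 g ÷ 1.07 g/mL = 76,770 mL.

(b) Volume: 183,000 US gal × 3.785 L/gal = 692,655 L.
(b) CYA to add: (59 − 9) = 50 mg/L × 692,655 L = 34,630 g cyanuric acid.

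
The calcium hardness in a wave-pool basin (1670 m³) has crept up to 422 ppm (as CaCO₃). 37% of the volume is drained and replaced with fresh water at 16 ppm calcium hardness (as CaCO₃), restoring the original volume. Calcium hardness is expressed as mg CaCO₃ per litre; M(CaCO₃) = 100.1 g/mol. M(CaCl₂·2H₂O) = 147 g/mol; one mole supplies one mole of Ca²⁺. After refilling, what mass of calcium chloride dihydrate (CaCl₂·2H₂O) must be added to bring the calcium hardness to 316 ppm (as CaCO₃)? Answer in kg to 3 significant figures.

108 kg

Volume: 1670 m³ = 1,670,000 L.
After draining 37% and refilling: 422 × 0.63 + 16 × 0.37 = 271.78 ppm.
Deficit to target: 316 − 271.78 = 44.22 mg/L.
As CaCO₃: 44.22 mg/L × 1,670,000 L = 73,850 g; ÷ 100.1 = 737.7 mol Ca²⁺.
Mass: 737.7 × 147 = 108,400 g.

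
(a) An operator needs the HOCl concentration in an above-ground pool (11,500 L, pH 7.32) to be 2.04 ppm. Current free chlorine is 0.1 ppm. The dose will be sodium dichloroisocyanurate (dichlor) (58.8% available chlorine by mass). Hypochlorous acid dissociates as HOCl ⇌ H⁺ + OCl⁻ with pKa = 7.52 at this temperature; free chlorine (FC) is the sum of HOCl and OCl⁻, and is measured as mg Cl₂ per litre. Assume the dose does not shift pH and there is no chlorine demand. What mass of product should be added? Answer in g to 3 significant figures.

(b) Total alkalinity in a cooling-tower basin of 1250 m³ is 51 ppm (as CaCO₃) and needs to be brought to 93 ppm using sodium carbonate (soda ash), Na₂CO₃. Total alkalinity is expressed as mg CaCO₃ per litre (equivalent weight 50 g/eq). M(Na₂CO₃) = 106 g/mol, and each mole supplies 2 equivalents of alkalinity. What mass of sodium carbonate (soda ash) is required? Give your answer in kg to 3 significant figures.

(a) [OCl⁻]/[HOCl] = 10^(pH − pKa) = 10^(7.32 − 7.52) = 0.631; fraction as HOCl = 1/(1 + 0.631) = 0.6131.
(a) Free chlorine required for 2.04 ppm HOCl: 2.04 / 0.6131 = 3.327 ppm.
(a) FC to add: 3.327 − 0.1 = 3.227 mg/L as Cl₂.
(a) Cl₂ equivalent: 3.227 mg/L × 11,500 L = 37.11 g.
(a) Product at 58.8% available Cl: 37.11 / 0.588 = 63.12 g.

(b) Volume: 1250 m³ = 1,250,000 L.
(b) Alkalinity to add: (93 − 51) = 42 mg/L as CaCO₃ × 1,250,000 L = 52,500 g as CaCO₃.
(b) Equivalents: 52,500 g ÷ 50 g/eq = 1050 eq.
(b) Each mole of Na₂CO₃ supplies 2 eq, so 1050 / 2 = 525 mol.
(b) Mass: 525 mol × 106 g/mol = 55,650 g.

(a) 63.1 g; (b) 55.6 kg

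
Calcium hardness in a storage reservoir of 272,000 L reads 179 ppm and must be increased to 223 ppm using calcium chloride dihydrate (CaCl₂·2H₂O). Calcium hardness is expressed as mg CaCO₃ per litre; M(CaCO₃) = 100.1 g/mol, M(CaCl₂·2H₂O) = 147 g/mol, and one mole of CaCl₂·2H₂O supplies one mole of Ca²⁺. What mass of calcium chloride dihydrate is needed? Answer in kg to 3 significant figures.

Hardness to add: (223 − 179) = 44 mg/L as CaCO₃ × 272,000 L = 11,970 g as CaCO₃.
Moles of Ca²⁺ (1 mol Ca²⁺ ≡ 1 mol CaCO₃): 11,970 / 100.1 g/mol = 119.6 mol.
Mass of CaCl₂·2H₂O: 119.6 × 147 = 17,580 g.

17.6 kg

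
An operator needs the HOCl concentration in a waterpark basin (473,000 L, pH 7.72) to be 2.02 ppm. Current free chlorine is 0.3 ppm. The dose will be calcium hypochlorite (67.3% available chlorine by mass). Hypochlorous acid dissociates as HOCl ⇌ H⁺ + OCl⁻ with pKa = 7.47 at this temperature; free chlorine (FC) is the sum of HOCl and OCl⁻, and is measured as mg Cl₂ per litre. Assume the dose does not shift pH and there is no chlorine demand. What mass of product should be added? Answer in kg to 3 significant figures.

[OCl⁻]/[HOCl] = 10^(pH − pKa) = 10^(7.72 − 7.47) = 1.778; fraction as HOCl = 1/(1 + 1.778) = 0.3599.
Free chlorine required for 2.02 ppm HOCl: 2.02 / 0.3599 = 5.612 ppm.
FC to add: 5.612 − 0.3 = 5.312 mg/L as Cl₂.
Cl₂ equivalent: 5.312 mg/L × 473,000 L = 2513 g.
Product at 67.3% available Cl: 2513 / 0.673 = 3733 g.

3.73 kg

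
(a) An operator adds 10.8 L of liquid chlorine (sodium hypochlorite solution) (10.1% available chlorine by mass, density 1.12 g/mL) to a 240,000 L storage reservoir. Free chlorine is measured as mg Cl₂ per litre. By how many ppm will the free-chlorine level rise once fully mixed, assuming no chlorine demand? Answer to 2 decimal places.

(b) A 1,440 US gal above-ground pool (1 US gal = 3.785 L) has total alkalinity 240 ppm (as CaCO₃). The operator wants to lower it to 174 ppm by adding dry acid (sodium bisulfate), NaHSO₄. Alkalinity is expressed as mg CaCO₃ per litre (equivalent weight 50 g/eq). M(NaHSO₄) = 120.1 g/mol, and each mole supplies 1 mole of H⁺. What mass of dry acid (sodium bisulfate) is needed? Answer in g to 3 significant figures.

(a) Mass of solution: 10.8 L × 1000 mL/L × 1.12 g/mL = 12,100 g.
(a) Available chlorine delivered: 12,100 g × 0.101 = 1222 g as Cl₂.
(a) Concentration rise: 1222 g / 240,000 L = 5.09 mg/L = 5.09 ppm.

(b) Volume: 1,440 US gal × 3.785 L/gal = 5,450 L.
(b) Alkalinity to neutralize: (240 − 174) = 66 mg/L as CaCO₃ × 5,450 L = 359.7 g as CaCO₃.
(b) Equivalents of H⁺ required: 359.7 ÷ 50 g/eq = 7.195 eq = 7.195 mol NaHSO₄.
(b) Mass of NaHSO₄: 7.195 × 120.1 = 864.1 g.

(a) 5.09 ppm; (b) 864 g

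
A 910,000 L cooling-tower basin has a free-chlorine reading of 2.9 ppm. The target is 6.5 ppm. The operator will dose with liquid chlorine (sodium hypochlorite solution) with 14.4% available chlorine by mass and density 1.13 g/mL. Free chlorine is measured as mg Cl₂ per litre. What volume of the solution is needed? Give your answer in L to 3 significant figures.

20.1 L

Chlorine deficit: 6.5 − 2.9 = 3.6 ppm = 3.6 mg/L as Cl₂.
Cl₂ equivalent needed: 3.6 mg/L × 910,000 L = 3,276,000 mg = 3276 g.
Product at 14.4% available chlorine: 3276 / 0.144 = 22,750 g.
Volume at density 1.13 g/mL: 22,750 g ÷ 1.13 g/mL = 20,130 mL.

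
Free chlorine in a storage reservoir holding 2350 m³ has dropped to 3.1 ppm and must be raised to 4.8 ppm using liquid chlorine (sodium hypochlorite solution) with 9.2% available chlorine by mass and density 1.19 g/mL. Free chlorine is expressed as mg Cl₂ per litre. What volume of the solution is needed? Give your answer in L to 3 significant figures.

Volume: 2350 m³ = 2,350,000 L.
Chlorine deficit: 4.8 − 3.1 = 1.7 ppm = 1.7 mg/L as Cl₂.
Cl₂ equivalent needed: 1.7 mg/L × 2,350,000 L = 3,995,000 mg = 3995 g.
Product at 9.2% available chlorine: 3995 / 0.092 = 43,420 g.
Volume at density 1.19 g/mL: 43,420 g ÷ 1.19 g/mL = 36,490 mL.

36.5 L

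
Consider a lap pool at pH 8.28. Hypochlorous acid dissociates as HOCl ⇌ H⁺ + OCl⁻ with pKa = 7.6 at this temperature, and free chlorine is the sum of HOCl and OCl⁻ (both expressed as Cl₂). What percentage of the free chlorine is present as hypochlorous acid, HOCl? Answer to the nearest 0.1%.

17.3%

[OCl⁻]/[HOCl] = 10^(pH − pKa) = 10^(8.28 − 7.6) = 10^0.68 = 4.786.
Fraction as HOCl = 1 / (1 + 4.786) = 0.1728.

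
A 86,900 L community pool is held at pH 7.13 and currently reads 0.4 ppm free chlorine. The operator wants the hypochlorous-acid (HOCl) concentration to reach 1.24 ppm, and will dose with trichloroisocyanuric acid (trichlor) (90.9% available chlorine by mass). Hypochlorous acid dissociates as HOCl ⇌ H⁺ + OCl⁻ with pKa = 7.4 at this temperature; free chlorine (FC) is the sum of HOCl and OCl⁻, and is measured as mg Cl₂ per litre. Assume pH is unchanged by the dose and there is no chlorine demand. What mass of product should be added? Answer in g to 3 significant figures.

144 g

[OCl⁻]/[HOCl] = 10^(pH − pKa) = 10^(7.13 − 7.4) = 0.537; fraction as HOCl = 1/(1 + 0.537) = 0.6506.
Free chlorine required for 1.24 ppm HOCl: 1.24 / 0.6506 = 1.906 ppm.
FC to add: 1.906 − 0.4 = 1.506 mg/L as Cl₂.
Cl₂ equivalent: 1.506 mg/L × 86,900 L = 130.9 g.
Product at 90.9% available Cl: 130.9 / 0.909 = 144 g.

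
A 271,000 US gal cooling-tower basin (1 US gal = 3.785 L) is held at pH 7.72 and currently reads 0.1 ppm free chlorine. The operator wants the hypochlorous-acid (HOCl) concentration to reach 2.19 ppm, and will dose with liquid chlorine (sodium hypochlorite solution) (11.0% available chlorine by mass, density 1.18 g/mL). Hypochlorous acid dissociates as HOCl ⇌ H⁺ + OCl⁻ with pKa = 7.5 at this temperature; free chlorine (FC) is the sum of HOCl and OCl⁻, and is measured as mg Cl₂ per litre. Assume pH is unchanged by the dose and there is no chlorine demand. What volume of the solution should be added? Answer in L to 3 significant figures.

45.2 L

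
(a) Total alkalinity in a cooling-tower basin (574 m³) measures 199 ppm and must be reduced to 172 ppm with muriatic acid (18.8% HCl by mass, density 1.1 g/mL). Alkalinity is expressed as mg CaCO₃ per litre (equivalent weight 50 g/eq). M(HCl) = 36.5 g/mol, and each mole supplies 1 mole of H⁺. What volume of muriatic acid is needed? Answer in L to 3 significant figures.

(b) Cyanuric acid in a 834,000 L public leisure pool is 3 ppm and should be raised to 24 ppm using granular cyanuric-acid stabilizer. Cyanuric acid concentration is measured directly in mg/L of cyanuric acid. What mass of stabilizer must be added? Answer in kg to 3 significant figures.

(a) Volume: 574 m³ = 574,000 L.
(a) Alkalinity to neutralize: (199 − 172) = 27 mg/L as CaCO₃ × 574,000 L = 15,500 g as CaCO₃.
(a) Equivalents of H⁺ required: 15,500 ÷ 50 g/eq = 310 eq = 310 mol HCl.
(a) Mass of HCl: 310 × 36.5 = 11,310 g.
(a) Mass of 18.8% solution: 11,310 / 0.188 = 60,180 g.
(a) Volume: 60,180 g ÷ 1.1 g/mL = 54,710 mL.

(b) CYA to add: (24 − 3) = 21 mg/L × 834,000 L = 17,510 g cyanuric acid.

(a) 54.7 L; (b) 17.5 kg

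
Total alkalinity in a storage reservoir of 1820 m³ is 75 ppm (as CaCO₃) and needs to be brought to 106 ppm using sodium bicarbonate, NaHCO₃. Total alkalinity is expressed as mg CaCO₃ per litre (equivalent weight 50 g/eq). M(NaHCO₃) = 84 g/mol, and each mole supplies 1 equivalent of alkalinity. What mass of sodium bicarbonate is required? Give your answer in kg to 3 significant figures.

Volume: 1820 m³ = 1,820,000 L.
Alkalinity to add: (106 − 75) = 31 mg/L as CaCO₃ × 1,820,000 L = 56,420 g as CaCO₃.
Equivalents: 56,420 g ÷ 50 g/eq = 1128 eq.
NaHCO₃ supplies 1 eq per mole → 1128 mol.
Mass: 1128 mol × 84 g/mol = 94,790 g.

94.8 kg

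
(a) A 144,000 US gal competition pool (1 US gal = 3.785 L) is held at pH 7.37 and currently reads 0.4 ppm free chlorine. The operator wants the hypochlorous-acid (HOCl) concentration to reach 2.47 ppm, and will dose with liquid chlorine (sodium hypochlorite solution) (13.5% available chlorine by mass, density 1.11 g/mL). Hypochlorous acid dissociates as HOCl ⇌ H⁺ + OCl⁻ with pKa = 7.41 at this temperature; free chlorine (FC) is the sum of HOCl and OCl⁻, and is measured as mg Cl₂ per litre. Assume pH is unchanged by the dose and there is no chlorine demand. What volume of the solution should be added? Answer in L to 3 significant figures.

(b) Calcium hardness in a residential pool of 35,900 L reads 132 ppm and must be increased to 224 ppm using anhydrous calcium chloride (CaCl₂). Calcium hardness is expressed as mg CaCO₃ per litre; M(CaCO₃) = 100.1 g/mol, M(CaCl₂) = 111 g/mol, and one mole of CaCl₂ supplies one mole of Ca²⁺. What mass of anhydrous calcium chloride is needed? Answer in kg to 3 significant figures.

(a) 15.7 L; (b) 3.66 kg

(a) Volume: 144,000 US gal × 3.785 L/gal = 545,040 L.
(a) [OCl⁻]/[HOCl] = 10^(pH − pKa) = 10^(7.37 − 7.41) = 0.912; fraction as HOCl = 1/(1 + 0.912) = 0.523.
(a) Free chlorine required for 2.47 ppm HOCl: 2.47 / 0.523 = 4.723 ppm.
(a) FC to add: 4.723 − 0.4 = 4.323 mg/L as Cl₂.
(a) Cl₂ equivalent: 4.323 mg/L × 545,040 L = 2356 g.
(a) Product at 13.5% available Cl: 2356 / 0.135 = 17,450 g.
(a) Volume: 17,450 g ÷ 1.11 g/mL = 15,720 mL.

(b) Hardness to add: (224 − 132) = 92 mg/L as CaCO₃ × 35,900 L = 3303 g as CaCO₃.
(b) Moles of Ca²⁺ (1 mol Ca²⁺ ≡ 1 mol CaCO₃): 3303 / 100.1 g/mol = 33 mol.
(b) Mass of CaCl₂: 33 × 111 = 3662 g.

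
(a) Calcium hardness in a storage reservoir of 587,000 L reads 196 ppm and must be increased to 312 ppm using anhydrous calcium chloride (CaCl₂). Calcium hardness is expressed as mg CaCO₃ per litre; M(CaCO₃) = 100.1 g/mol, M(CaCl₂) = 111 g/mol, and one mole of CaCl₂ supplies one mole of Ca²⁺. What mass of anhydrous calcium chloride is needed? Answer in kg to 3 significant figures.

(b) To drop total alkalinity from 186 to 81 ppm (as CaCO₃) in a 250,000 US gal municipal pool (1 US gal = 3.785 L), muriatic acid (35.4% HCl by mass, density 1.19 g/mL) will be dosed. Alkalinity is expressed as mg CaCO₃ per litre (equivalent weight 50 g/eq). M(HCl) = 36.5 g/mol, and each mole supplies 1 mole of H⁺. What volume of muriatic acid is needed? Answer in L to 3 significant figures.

(a) Hardness to add: (312 − 196) = 116 mg/L as CaCO₃ × 587,000 L = 68,090 g as CaCO₃.
(a) Moles of Ca²⁺ (1 mol Ca²⁺ ≡ 1 mol CaCO₃): 68,090 / 100.1 g/mol = 680.2 mol.
(a) Mass of CaCl₂: 680.2 × 111 = 75,510 g.

(b) Volume: 250,000 US gal × 3.785 L/gal = 946,250 L.
(b) Alkalinity to neutralize: (186 − 81) = 105 mg/L as CaCO₃ × 946,250 L = 99,360 g as CaCO₃.
(b) Equivalents of H⁺ required: 99,360 ÷ 50 g/eq = 1987 eq = 1987 mol HCl.
(b) Mass of HCl: 1987 × 36.5 = 72,530 g.
(b) Mass of 35.4% solution: 72,530 / 0.354 = 204,900 g.
(b) Volume: 204,900 g ÷ 1.19 g/mL = 172,200 mL.

(a) 75.5 kg; (b) 172 L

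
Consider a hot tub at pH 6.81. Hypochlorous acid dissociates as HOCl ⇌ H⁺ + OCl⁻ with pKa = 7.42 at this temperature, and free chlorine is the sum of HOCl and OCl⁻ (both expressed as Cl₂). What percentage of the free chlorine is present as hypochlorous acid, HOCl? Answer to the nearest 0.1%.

[OCl⁻]/[HOCl] = 10^(pH − pKa) = 10^(6.81 − 7.42) = 10^-0.61 = 0.2455.
Fraction as HOCl = 1 / (1 + 0.2455) = 0.8029.

80.3%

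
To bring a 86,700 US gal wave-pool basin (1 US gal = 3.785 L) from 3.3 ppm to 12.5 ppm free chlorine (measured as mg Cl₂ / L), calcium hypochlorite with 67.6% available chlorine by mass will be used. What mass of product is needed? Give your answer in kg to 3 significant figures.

Volume: 86,700 US gal × 3.785 L/gal = 328,160 L.
Chlorine deficit: 12.5 − 3.3 = 9.2 ppm = 9.2 mg/L as Cl₂.
Cl₂ equivalent needed: 9.2 mg/L × 328,160 L = 3,019,000 mg = 3019 g.
Product at 67.6% available chlorine: 3019 / 0.676 = 4466 g.

4.47 kg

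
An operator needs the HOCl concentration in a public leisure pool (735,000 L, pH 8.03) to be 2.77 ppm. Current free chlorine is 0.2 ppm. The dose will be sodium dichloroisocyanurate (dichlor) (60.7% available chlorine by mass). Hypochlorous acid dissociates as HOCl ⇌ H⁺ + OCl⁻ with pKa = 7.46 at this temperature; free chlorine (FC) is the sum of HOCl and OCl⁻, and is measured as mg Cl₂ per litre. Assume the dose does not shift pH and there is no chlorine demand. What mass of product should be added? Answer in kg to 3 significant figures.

[OCl⁻]/[HOCl] = 10^(pH − pKa) = 10^(8.03 − 7.46) = 3.715; fraction as HOCl = 1/(1 + 3.715) = 0.2121.
Free chlorine required for 2.77 ppm HOCl: 2.77 / 0.2121 = 13.06 ppm.
FC to add: 13.06 − 0.2 = 12.86 mg/L as Cl₂.
Cl₂ equivalent: 12.86 mg/L × 735,000 L = 9453 g.
Product at 60.7% available Cl: 9453 / 0.607 = 15,570 g.

15.6 kg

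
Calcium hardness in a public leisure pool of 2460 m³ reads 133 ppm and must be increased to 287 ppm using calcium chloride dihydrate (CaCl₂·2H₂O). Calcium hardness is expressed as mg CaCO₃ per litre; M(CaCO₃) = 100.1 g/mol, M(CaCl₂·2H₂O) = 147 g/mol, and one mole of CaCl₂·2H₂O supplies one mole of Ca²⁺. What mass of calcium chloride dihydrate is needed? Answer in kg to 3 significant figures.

Volume: 2460 m³ = 2,460,000 L.
Hardness to add: (287 − 133) = 154 mg/L as CaCO₃ × 2,460,000 L = 378,800 g as CaCO₃.
Moles of Ca²⁺ (1 mol Ca²⁺ ≡ 1 mol CaCO₃): 378,800 / 100.1 g/mol = 3785 mol.
Mass of CaCl₂·2H₂O: 3785 × 147 = 556,300 g.

556 kg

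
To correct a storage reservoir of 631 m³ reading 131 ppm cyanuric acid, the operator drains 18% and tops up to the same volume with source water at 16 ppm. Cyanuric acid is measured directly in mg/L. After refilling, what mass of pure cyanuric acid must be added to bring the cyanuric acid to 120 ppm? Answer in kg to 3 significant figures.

Volume: 631 m³ = 631,000 L.
After draining 18% and refilling: 131 × 0.82 + 16 × 0.18 = 110.3 ppm.
Deficit to target: 120 − 110.3 = 9.7 mg/L.
Mass: 9.7 mg/L × 631,000 L = 6121 g cyanuric acid.

6.12 kg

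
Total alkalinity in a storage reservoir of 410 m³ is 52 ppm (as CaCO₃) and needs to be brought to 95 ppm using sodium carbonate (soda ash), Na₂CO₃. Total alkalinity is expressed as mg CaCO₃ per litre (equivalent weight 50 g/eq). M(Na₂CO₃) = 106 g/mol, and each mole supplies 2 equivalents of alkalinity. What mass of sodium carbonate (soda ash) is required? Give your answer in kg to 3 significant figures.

18.7 kg

Volume: 410 m³ = 410,000 L.
Alkalinity to add: (95 − 52) = 43 mg/L as CaCO₃ × 410,000 L = 17,630 g as CaCO₃.
Equivalents: 17,630 g ÷ 50 g/eq = 352.6 eq.
Each mole of Na₂CO₃ supplies 2 eq, so 352.6 / 2 = 176.3 mol.
Mass: 176.3 mol × 106 g/mol = 18,690 g.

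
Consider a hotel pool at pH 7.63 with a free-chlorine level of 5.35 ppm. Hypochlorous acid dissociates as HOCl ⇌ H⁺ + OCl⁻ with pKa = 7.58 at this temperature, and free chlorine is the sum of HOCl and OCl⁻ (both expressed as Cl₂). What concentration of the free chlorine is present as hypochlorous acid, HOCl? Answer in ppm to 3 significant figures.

[OCl⁻]/[HOCl] = 10^(pH − pKa) = 10^(7.63 − 7.58) = 10^0.05 = 1.122.
Fraction as HOCl = 1 / (1 + 1.122) = 0.4712.
HOCl = 0.4712 × 5.35 ppm = 2.521 ppm.

2.52 ppm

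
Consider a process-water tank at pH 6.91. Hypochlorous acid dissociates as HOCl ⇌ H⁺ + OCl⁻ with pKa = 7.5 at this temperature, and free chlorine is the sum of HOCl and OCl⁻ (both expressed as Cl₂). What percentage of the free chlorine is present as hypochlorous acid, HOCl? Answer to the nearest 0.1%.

[OCl⁻]/[HOCl] = 10^(pH − pKa) = 10^(6.91 − 7.5) = 10^-0.59 = 0.257.
Fraction as HOCl = 1 / (1 + 0.257) = 0.7955.

79.6%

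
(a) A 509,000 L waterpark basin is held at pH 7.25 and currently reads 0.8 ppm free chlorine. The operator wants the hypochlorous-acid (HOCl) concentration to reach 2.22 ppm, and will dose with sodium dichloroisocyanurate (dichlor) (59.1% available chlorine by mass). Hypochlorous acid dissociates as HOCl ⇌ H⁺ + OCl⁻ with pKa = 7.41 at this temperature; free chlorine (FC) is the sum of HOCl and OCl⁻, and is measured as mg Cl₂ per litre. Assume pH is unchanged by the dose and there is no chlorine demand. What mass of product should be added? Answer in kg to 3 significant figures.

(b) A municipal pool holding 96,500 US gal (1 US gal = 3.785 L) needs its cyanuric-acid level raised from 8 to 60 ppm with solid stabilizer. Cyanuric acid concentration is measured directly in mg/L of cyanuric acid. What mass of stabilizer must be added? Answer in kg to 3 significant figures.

(a) 2.55 kg; (b) 19.0 kg

(a) [OCl⁻]/[HOCl] = 10^(pH − pKa) = 10^(7.25 − 7.41) = 0.6918; fraction as HOCl = 1/(1 + 0.6918) = 0.5911.
(a) Free chlorine required for 2.22 ppm HOCl: 2.22 / 0.5911 = 3.756 ppm.
(a) FC to add: 3.756 − 0.8 = 2.956 mg/L as Cl₂.
(a) Cl₂ equivalent: 2.956 mg/L × 509,000 L = 1505 g.
(a) Product at 59.1% available Cl: 1505 / 0.591 = 2546 g.

(b) Volume: 96,500 US gal × 3.785 L/gal = 365,252 L.
(b) CYA to add: (60 − 8) = 52 mg/L × 365,252 L = 18,990 g cyanuric acid.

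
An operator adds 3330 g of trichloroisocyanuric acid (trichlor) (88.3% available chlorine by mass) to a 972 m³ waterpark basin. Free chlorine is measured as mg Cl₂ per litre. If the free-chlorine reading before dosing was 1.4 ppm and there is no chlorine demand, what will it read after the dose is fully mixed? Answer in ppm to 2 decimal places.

4.43 ppm

Volume: 972 m³ = 972,000 L.
Available chlorine delivered: 3330 g × 0.883 = 2940 g as Cl₂.
Concentration rise: 2940 g / 972,000 L = 3.025 mg/L = 3.03 ppm.
Final FC: 1.4 + 3.03 = 4.43 ppm.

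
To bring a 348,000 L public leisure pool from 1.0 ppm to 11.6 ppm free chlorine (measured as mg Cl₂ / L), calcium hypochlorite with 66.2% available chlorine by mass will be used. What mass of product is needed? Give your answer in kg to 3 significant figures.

5.57 kg

Chlorine deficit: 11.6 − 1.0 = 10.6 ppm = 10.6 mg/L as Cl₂.
Cl₂ equivalent needed: 10.6 mg/L × 348,000 L = 3,689,000 mg = 3689 g.
Product at 66.2% available chlorine: 3689 / 0.662 = 5572 g.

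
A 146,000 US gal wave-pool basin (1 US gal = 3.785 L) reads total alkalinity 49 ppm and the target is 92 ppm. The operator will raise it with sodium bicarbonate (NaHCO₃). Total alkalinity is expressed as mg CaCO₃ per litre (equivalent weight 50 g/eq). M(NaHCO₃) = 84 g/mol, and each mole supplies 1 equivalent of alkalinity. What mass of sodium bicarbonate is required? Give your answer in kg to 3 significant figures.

Volume: 146,000 US gal × 3.785 L/gal = 552,610 L.
Alkalinity to add: (92 − 49) = 43 mg/L as CaCO₃ × 552,610 L = 23,760 g as CaCO₃.
Equivalents: 23,760 g ÷ 50 g/eq = 475.2 eq.
NaHCO₃ supplies 1 eq per mole → 475.2 mol.
Mass: 475.2 mol × 84 g/mol = 39,920 g.

39.9 kg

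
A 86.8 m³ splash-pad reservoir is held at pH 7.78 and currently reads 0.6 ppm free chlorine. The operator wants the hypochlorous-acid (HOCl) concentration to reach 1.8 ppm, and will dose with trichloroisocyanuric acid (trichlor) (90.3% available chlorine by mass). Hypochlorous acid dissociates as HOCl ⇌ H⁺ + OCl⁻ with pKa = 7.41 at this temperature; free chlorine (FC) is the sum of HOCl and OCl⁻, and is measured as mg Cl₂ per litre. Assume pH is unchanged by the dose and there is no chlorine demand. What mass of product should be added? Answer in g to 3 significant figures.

Volume: 86.8 m³ = 86,800 L.
[OCl⁻]/[HOCl] = 10^(pH − pKa) = 10^(7.78 − 7.41) = 2.344; fraction as HOCl = 1/(1 + 2.344) = 0.299.
Free chlorine required for 1.8 ppm HOCl: 1.8 / 0.299 = 6.02 ppm.
FC to add: 6.02 − 0.6 = 5.42 mg/L as Cl₂.
Cl₂ equivalent: 5.42 mg/L × 86,800 L = 470.4 g.
Product at 90.3% available Cl: 470.4 / 0.903 = 521 g.

521 g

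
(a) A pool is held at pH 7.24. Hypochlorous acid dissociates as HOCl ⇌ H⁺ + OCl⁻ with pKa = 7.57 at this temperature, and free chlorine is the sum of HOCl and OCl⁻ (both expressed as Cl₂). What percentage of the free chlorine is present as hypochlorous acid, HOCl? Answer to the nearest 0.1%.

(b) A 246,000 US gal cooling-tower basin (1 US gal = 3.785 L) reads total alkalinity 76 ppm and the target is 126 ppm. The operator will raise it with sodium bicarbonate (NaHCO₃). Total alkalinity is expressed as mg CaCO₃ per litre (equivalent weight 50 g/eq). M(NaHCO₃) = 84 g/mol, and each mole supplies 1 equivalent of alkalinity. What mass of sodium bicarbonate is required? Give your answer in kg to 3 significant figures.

(a) 68.1%; (b) 78.2 kg

(a) [OCl⁻]/[HOCl] = 10^(pH − pKa) = 10^(7.24 − 7.57) = 10^-0.33 = 0.4677.
(a) Fraction as HOCl = 1 / (1 + 0.4677) = 0.6813.

(b) Volume: 246,000 US gal × 3.785 L/gal = 931,110 L.
(b) Alkalinity to add: (126 − 76) = 50 mg/L as CaCO₃ × 931,110 L = 46,560 g as CaCO₃.
(b) Equivalents: 46,560 g ÷ 50 g/eq = 931.1 eq.
(b) NaHCO₃ supplies 1 eq per mole → 931.1 mol.
(b) Mass: 931.1 mol × 84 g/mol = 78,210 g.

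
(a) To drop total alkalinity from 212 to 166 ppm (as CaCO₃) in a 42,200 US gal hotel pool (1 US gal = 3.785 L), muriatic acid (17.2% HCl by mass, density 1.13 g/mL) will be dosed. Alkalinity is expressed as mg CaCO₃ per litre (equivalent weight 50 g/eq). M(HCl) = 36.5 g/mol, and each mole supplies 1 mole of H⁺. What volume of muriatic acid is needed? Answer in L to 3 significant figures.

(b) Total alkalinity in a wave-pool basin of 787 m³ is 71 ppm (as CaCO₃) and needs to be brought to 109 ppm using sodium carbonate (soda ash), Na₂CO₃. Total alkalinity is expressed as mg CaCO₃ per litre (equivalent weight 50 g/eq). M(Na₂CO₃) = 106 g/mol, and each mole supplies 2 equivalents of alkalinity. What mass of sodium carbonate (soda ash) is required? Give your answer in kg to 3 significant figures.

(a) Volume: 42,200 US gal × 3.785 L/gal = 159,727 L.
(a) Alkalinity to neutralize: (212 − 166) = 46 mg/L as CaCO₃ × 159,727 L = 7347 g as CaCO₃.
(a) Equivalents of H⁺ required: 7347 ÷ 50 g/eq = 146.9 eq = 146.9 mol HCl.
(a) Mass of HCl: 146.9 × 36.5 = 5364 g.
(a) Mass of 17.2% solution: 5364 / 0.172 = 31,180 g.
(a) Volume: 31,180 g ÷ 1.13 g/mL = 27,600 mL.

(b) Volume: 787 m³ = 787,000 L.
(b) Alkalinity to add: (109 − 71) = 38 mg/L as CaCO₃ × 787,000 L = 29,910 g as CaCO₃.
(b) Equivalents: 29,910 g ÷ 50 g/eq = 598.1 eq.
(b) Each mole of Na₂CO₃ supplies 2 eq, so 598.1 / 2 = 299.1 mol.
(b) Mass: 299.1 mol × 106 g/mol = 31,700 g.

(a) 27.6 L; (b) 31.7 kg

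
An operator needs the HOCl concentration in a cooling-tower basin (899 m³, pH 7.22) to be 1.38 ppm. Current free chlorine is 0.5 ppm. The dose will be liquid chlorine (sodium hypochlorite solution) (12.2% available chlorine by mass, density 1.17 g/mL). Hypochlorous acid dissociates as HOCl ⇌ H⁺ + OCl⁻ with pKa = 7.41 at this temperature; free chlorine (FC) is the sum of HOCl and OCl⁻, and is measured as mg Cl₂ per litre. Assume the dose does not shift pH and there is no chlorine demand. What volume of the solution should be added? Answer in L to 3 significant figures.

11.2 L

Volume: 899 m³ = 899,000 L.
[OCl⁻]/[HOCl] = 10^(pH − pKa) = 10^(7.22 − 7.41) = 0.6457; fraction as HOCl = 1/(1 + 0.6457) = 0.6077.
Free chlorine required for 1.38 ppm HOCl: 1.38 / 0.6077 = 2.271 ppm.
FC to add: 2.271 − 0.5 = 1.771 mg/L as Cl₂.
Cl₂ equivalent: 1.771 mg/L × 899,000 L = 1592 g.
Product at 12.2% available Cl: 1592 / 0.122 = 13,050 g.
Volume: 13,050 g ÷ 1.17 g/mL = 11,150 mL.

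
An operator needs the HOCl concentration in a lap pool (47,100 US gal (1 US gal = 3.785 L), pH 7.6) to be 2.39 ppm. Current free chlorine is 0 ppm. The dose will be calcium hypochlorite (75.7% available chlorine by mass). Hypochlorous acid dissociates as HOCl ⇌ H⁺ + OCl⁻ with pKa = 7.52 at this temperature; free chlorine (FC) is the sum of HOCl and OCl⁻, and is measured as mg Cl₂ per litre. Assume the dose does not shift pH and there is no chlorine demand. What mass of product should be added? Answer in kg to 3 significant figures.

Volume: 47,100 US gal × 3.785 L/gal = 178,274 L.
[OCl⁻]/[HOCl] = 10^(pH − pKa) = 10^(7.6 − 7.52) = 1.202; fraction as HOCl = 1/(1 + 1.202) = 0.4541.
Free chlorine required for 2.39 ppm HOCl: 2.39 / 0.4541 = 5.263 ppm.
FC to add: 5.263 − 0 = 5.263 mg/L as Cl₂.
Cl₂ equivalent: 5.263 mg/L × 178,274 L = 938.3 g.
Product at 75.7% available Cl: 938.3 / 0.757 = 1240 g.

1.24 kg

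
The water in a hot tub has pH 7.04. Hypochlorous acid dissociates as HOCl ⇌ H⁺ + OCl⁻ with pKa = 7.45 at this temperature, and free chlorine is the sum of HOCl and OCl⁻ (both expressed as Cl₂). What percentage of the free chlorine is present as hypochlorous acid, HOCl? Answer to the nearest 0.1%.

72.0%

[OCl⁻]/[HOCl] = 10^(pH − pKa) = 10^(7.04 − 7.45) = 10^-0.41 = 0.389.
Fraction as HOCl = 1 / (1 + 0.389) = 0.7199.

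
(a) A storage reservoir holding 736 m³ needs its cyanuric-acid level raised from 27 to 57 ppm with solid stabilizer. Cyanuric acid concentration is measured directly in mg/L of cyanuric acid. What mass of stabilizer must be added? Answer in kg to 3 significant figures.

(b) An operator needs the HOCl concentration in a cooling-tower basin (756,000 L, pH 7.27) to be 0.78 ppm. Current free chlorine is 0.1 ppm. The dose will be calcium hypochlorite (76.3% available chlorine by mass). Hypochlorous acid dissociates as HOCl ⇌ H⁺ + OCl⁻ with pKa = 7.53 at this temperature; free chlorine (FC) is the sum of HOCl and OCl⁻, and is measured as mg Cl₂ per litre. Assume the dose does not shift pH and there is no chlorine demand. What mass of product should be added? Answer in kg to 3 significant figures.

(a) 22.1 kg; (b) 1.10 kg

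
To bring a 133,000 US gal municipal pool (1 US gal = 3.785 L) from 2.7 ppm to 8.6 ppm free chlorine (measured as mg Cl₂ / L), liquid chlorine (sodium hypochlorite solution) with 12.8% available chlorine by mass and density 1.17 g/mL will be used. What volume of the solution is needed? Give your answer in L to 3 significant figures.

19.8 L

Volume: 133,000 US gal × 3.785 L/gal = 503,405 L.
Chlorine deficit: 8.6 − 2.7 = 5.9 ppm = 5.9 mg/L as Cl₂.
Cl₂ equivalent needed: 5.9 mg/L × 503,405 L = 2,970,000 mg = 2970 g.
Product at 12.8% available chlorine: 2970 / 0.128 = 23,200 g.
Volume at density 1.17 g/mL: 23,200 g ÷ 1.17 g/mL = 19,830 mL.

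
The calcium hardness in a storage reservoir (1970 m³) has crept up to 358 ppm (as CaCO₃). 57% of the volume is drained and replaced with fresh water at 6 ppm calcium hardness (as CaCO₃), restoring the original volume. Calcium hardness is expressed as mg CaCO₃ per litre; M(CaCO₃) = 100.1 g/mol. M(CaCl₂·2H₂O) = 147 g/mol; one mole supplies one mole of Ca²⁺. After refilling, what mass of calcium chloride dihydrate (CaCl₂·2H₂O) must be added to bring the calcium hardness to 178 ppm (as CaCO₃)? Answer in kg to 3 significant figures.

59.7 kg

Volume: 1970 m³ = 1,970,000 L.
After draining 57% and refilling: 358 × 0.43 + 6 × 0.57 = 157.36 ppm.
Deficit to target: 178 − 157.36 = 20.64 mg/L.
As CaCO₃: 20.64 mg/L × 1,970,000 L = 40,660 g; ÷ 100.1 = 406.2 mol Ca²⁺.
Mass: 406.2 × 147 = 59,710 g.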